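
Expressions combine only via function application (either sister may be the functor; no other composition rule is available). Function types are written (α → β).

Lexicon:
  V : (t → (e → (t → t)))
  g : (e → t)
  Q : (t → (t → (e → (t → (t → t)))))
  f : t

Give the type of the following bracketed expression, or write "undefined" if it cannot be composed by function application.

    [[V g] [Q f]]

[V g]: (t → (e → (t → t))) with (e → t) — neither is a function whose domain matches the other; composition fails here.

undefined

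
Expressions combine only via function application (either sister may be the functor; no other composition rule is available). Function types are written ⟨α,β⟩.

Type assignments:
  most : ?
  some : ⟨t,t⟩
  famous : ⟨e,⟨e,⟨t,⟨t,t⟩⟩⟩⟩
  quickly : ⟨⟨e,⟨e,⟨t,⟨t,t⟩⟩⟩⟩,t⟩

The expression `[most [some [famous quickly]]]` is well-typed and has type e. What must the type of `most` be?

⟨t,e⟩

At [most [some [famous quickly]]] (required: e): [some [famous quickly]] is t, which is not a function with range e; hence most is the functor — type ⟨t,e⟩.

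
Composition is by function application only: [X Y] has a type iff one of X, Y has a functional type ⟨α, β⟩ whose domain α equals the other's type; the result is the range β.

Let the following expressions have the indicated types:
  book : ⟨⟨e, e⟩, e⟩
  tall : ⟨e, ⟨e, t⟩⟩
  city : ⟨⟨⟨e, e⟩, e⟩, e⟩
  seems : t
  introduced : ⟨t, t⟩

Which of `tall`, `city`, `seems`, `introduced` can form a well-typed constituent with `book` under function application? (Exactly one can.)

city

tall : ⟨e, ⟨e, t⟩⟩ — does not combine with book.
city — combines: city : ⟨⟨⟨e, e⟩, e⟩, e⟩ takes book : ⟨⟨e, e⟩, e⟩ as argument, giving e.
seems : t — does not combine with book.
introduced : ⟨t, t⟩ — does not combine with book.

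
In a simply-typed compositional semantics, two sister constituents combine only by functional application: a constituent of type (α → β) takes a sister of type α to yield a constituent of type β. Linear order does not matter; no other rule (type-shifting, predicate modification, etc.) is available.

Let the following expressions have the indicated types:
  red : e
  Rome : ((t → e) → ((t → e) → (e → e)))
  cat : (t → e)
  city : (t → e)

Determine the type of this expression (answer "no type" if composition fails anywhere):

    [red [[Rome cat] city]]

e

At [Rome cat], Rome : ((t → e) → ((t → e) → (e → e))) takes cat : (t → e), giving ((t → e) → (e → e)).
At [[Rome cat] city], [Rome cat] : ((t → e) → (e → e)) takes city : (t → e), giving (e → e).
At [red [[Rome cat] city]], [[Rome cat] city] : (e → e) takes red : e, giving e.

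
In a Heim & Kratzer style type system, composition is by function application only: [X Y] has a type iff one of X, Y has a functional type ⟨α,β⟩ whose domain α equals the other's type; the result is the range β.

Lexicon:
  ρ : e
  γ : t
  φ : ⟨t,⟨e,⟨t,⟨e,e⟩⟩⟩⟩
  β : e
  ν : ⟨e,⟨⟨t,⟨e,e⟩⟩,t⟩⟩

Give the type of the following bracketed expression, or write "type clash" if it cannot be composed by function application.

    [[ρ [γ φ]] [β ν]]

[γ φ]: ⟨t,⟨e,⟨t,⟨e,e⟩⟩⟩⟩ applied to t yields ⟨e,⟨t,⟨e,e⟩⟩⟩.
[ρ [γ φ]]: ⟨e,⟨t,⟨e,e⟩⟩⟩ applied to e yields ⟨t,⟨e,e⟩⟩.
[β ν]: ⟨e,⟨⟨t,⟨e,e⟩⟩,t⟩⟩ applied to e yields ⟨⟨t,⟨e,e⟩⟩,t⟩.
[[ρ [γ φ]] [β ν]]: ⟨⟨t,⟨e,e⟩⟩,t⟩ applied to ⟨t,⟨e,e⟩⟩ yields t.

t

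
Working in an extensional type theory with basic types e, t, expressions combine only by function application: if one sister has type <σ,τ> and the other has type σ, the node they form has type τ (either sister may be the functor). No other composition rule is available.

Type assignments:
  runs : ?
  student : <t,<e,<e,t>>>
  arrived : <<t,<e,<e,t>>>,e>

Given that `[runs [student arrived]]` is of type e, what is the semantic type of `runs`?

<e,e>

At [runs [student arrived]] (required: e): [student arrived] is e, which is not a function with range e; hence runs is the functor — type <e,e>.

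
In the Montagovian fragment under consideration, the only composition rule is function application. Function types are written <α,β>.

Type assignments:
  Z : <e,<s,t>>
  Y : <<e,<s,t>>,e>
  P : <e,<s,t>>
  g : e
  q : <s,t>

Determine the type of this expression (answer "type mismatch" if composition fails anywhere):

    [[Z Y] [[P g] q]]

type mismatch

[Z Y]: Y is <<e,<s,t>>,e>, Z is <e,<s,t>>; result e.
[P g]: P is <e,<s,t>>, g is e; result <s,t>.
[[P g] q]: <s,t> and <s,t> cannot combine by function application — type clash.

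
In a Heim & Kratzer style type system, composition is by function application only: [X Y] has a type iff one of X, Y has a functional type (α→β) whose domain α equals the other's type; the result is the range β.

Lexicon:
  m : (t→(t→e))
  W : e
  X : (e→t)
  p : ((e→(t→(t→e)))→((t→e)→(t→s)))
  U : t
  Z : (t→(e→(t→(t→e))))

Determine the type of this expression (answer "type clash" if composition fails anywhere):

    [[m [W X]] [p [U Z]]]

At [W X], X : (e→t) takes W : e, giving t.
At [m [W X]], m : (t→(t→e)) takes [W X] : t, giving (t→e).
At [U Z], Z : (t→(e→(t→(t→e)))) takes U : t, giving (e→(t→(t→e))).
At [p [U Z]], p : ((e→(t→(t→e)))→((t→e)→(t→s))) takes [U Z] : (e→(t→(t→e))), giving ((t→e)→(t→s)).
At [[m [W X]] [p [U Z]]], [p [U Z]] : ((t→e)→(t→s)) takes [m [W X]] : (t→e), giving (t→s).

(t→s)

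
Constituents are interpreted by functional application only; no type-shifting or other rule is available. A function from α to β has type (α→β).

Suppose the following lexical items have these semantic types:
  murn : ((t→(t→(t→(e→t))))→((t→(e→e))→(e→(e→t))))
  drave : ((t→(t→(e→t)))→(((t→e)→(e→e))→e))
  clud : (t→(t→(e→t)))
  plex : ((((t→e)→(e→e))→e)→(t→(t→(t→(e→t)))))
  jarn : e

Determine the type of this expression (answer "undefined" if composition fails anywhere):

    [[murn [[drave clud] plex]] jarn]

[drave clud]: functor drave : ((t→(t→(e→t)))→(((t→e)→(e→e))→e)), argument clud : (t→(t→(e→t))); result (((t→e)→(e→e))→e).
[[drave clud] plex]: functor plex : ((((t→e)→(e→e))→e)→(t→(t→(t→(e→t))))), argument [drave clud] : (((t→e)→(e→e))→e); result (t→(t→(t→(e→t)))).
[murn [[drave clud] plex]]: functor murn : ((t→(t→(t→(e→t))))→((t→(e→e))→(e→(e→t)))), argument [[drave clud] plex] : (t→(t→(t→(e→t)))); result ((t→(e→e))→(e→(e→t))).
At [[murn [[drave clud] plex]] jarn]: neither ((t→(e→e))→(e→(e→t))) nor e can take the other as argument; the node is ill-typed.

undefined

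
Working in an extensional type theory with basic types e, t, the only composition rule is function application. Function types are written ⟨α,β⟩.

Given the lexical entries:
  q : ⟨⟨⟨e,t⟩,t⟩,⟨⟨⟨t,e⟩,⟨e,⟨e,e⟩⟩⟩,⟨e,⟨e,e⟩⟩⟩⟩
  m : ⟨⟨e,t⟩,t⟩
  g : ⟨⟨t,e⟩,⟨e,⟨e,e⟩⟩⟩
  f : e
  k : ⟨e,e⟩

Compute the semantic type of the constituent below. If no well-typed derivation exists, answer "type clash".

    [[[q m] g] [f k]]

[q m]: functor q : ⟨⟨⟨e,t⟩,t⟩,⟨⟨⟨t,e⟩,⟨e,⟨e,e⟩⟩⟩,⟨e,⟨e,e⟩⟩⟩⟩, argument m : ⟨⟨e,t⟩,t⟩; result ⟨⟨⟨t,e⟩,⟨e,⟨e,e⟩⟩⟩,⟨e,⟨e,e⟩⟩⟩.
[[q m] g]: functor [q m] : ⟨⟨⟨t,e⟩,⟨e,⟨e,e⟩⟩⟩,⟨e,⟨e,e⟩⟩⟩, argument g : ⟨⟨t,e⟩,⟨e,⟨e,e⟩⟩⟩; result ⟨e,⟨e,e⟩⟩.
[f k]: functor k : ⟨e,e⟩, argument f : e; result e.
[[[q m] g] [f k]]: functor [[q m] g] : ⟨e,⟨e,e⟩⟩, argument [f k] : e; result ⟨e,e⟩.

⟨e,e⟩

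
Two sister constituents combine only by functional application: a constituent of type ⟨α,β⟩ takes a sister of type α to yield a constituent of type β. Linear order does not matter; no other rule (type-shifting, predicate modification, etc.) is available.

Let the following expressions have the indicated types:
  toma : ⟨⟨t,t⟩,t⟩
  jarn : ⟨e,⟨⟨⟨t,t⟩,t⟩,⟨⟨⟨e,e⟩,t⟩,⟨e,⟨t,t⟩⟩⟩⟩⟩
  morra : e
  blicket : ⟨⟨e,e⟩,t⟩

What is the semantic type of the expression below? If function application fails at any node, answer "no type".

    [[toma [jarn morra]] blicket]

[jarn morra]: jarn is ⟨e,⟨⟨⟨t,t⟩,t⟩,⟨⟨⟨e,e⟩,t⟩,⟨e,⟨t,t⟩⟩⟩⟩⟩, morra is e; result ⟨⟨⟨t,t⟩,t⟩,⟨⟨⟨e,e⟩,t⟩,⟨e,⟨t,t⟩⟩⟩⟩.
[toma [jarn morra]]: [jarn morra] is ⟨⟨⟨t,t⟩,t⟩,⟨⟨⟨e,e⟩,t⟩,⟨e,⟨t,t⟩⟩⟩⟩, toma is ⟨⟨t,t⟩,t⟩; result ⟨⟨⟨e,e⟩,t⟩,⟨e,⟨t,t⟩⟩⟩.
[[toma [jarn morra]] blicket]: [toma [jarn morra]] is ⟨⟨⟨e,e⟩,t⟩,⟨e,⟨t,t⟩⟩⟩, blicket is ⟨⟨e,e⟩,t⟩; result ⟨e,⟨t,t⟩⟩.

⟨e,⟨t,t⟩⟩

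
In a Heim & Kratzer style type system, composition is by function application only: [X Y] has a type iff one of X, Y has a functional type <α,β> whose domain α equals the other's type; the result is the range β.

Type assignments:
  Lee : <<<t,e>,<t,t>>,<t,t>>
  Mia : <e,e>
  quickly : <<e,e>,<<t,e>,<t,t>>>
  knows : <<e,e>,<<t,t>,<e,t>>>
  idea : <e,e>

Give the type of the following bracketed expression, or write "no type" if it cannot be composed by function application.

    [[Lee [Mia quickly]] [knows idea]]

<e,t>

[Mia quickly] — quickly of type <<e,e>,<<t,e>,<t,t>>> combines with Mia of type <e,e>: type <<t,e>,<t,t>>.
[Lee [Mia quickly]] — Lee of type <<<t,e>,<t,t>>,<t,t>> combines with [Mia quickly] of type <<t,e>,<t,t>>: type <t,t>.
[knows idea] — knows of type <<e,e>,<<t,t>,<e,t>>> combines with idea of type <e,e>: type <<t,t>,<e,t>>.
[[Lee [Mia quickly]] [knows idea]] — [knows idea] of type <<t,t>,<e,t>> combines with [Lee [Mia quickly]] of type <t,t>: type <e,t>.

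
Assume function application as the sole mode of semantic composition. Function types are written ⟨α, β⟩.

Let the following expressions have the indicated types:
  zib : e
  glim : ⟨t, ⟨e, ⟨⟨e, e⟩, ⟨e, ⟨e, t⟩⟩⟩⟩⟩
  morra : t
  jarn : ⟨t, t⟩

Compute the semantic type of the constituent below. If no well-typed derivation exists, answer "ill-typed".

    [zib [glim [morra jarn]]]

[morra jarn] — jarn of type ⟨t, t⟩ combines with morra of type t: type t.
[glim [morra jarn]] — glim of type ⟨t, ⟨e, ⟨⟨e, e⟩, ⟨e, ⟨e, t⟩⟩⟩⟩⟩ combines with [morra jarn] of type t: type ⟨e, ⟨⟨e, e⟩, ⟨e, ⟨e, t⟩⟩⟩⟩.
[zib [glim [morra jarn]]] — [glim [morra jarn]] of type ⟨e, ⟨⟨e, e⟩, ⟨e, ⟨e, t⟩⟩⟩⟩ combines with zib of type e: type ⟨⟨e, e⟩, ⟨e, ⟨e, t⟩⟩⟩.

⟨⟨e, e⟩, ⟨e, ⟨e, t⟩⟩⟩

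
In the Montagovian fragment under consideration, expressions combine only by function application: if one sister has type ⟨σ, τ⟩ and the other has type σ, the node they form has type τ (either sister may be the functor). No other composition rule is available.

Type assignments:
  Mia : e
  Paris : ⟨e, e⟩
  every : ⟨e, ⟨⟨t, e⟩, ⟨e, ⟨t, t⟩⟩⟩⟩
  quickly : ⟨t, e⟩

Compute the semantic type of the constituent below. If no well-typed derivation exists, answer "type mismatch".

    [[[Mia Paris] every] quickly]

⟨e, ⟨t, t⟩⟩

[Mia Paris]: Paris is ⟨e, e⟩, Mia is e; result e.
[[Mia Paris] every]: every is ⟨e, ⟨⟨t, e⟩, ⟨e, ⟨t, t⟩⟩⟩⟩, [Mia Paris] is e; result ⟨⟨t, e⟩, ⟨e, ⟨t, t⟩⟩⟩.
[[[Mia Paris] every] quickly]: [[Mia Paris] every] is ⟨⟨t, e⟩, ⟨e, ⟨t, t⟩⟩⟩, quickly is ⟨t, e⟩; result ⟨e, ⟨t, t⟩⟩.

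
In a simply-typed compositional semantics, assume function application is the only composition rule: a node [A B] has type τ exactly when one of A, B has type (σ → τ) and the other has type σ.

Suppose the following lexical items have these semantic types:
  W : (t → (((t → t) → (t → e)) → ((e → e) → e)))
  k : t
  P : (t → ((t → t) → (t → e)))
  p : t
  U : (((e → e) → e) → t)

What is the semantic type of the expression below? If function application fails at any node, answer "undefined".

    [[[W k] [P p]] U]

t

[W k]: functor W : (t → (((t → t) → (t → e)) → ((e → e) → e))), argument k : t; result (((t → t) → (t → e)) → ((e → e) → e)).
[P p]: functor P : (t → ((t → t) → (t → e))), argument p : t; result ((t → t) → (t → e)).
[[W k] [P p]]: functor [W k] : (((t → t) → (t → e)) → ((e → e) → e)), argument [P p] : ((t → t) → (t → e)); result ((e → e) → e).
[[[W k] [P p]] U]: functor U : (((e → e) → e) → t), argument [[W k] [P p]] : ((e → e) → e); result t.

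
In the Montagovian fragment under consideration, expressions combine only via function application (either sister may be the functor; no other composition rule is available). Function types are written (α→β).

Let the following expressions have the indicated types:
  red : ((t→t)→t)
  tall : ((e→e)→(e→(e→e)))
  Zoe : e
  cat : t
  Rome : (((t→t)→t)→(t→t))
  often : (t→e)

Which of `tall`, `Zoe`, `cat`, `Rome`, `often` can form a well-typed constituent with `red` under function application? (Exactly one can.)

Rome

tall : ((e→e)→(e→(e→e))) — does not combine with red.
Zoe : e — does not combine with red.
cat : t — does not combine with red.
Rome — combines: Rome : (((t→t)→t)→(t→t)) takes red : ((t→t)→t) as argument, giving (t→t).
often : (t→e) — does not combine with red.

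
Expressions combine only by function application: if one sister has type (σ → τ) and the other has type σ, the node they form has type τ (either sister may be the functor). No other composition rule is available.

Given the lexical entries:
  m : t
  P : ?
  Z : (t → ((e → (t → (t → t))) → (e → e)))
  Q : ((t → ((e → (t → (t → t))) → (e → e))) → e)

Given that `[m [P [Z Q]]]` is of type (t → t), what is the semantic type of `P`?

(e → (t → (t → t)))

[m [P [Z Q]]] is required to be (t → t). m : t cannot yield (t → t) as functor, so [P [Z Q]] : (t → (t → t)).
[P [Z Q]] is required to be (t → (t → t)). [Z Q] : e cannot yield (t → (t → t)) as functor, so P : (e → (t → (t → t))).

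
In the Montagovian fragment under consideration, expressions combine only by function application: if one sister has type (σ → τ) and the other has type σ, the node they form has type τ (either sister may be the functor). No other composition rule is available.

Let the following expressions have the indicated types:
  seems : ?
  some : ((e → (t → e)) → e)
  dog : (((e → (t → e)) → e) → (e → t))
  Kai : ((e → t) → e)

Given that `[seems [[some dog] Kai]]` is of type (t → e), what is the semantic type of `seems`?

(e → (t → e))

At [seems [[some dog] Kai]] (required: (t → e)): [[some dog] Kai] is e, which is not a function with range (t → e); hence seems is the functor — type (e → (t → e)).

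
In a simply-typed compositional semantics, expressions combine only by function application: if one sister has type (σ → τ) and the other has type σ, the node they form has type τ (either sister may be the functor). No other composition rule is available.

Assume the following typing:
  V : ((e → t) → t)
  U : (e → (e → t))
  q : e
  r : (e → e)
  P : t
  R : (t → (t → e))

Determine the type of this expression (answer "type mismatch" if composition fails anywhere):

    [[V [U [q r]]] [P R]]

[q r]: r is (e → e), q is e; result e.
[U [q r]]: U is (e → (e → t)), [q r] is e; result (e → t).
[V [U [q r]]]: V is ((e → t) → t), [U [q r]] is (e → t); result t.
[P R]: R is (t → (t → e)), P is t; result (t → e).
[[V [U [q r]]] [P R]]: [P R] is (t → e), [V [U [q r]]] is t; result e.

e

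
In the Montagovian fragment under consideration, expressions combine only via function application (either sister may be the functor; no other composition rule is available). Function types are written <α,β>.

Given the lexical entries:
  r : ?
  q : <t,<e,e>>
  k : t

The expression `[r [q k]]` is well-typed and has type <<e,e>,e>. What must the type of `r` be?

At [r [q k]] (required: <<e,e>,e>): [q k] is <e,e>, which is not a function with range <<e,e>,e>; hence r is the functor — type <<e,e>,<<e,e>,e>>.

<<e,e>,<<e,e>,e>>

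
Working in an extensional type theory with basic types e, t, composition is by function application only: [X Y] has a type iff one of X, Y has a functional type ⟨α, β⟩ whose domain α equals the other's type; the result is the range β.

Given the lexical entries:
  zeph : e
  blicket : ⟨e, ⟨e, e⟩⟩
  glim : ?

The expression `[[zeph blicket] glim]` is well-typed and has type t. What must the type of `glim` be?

At [[zeph blicket] glim] (required: t): [zeph blicket] is ⟨e, e⟩, which is not a function with range t; hence glim is the functor — type ⟨⟨e, e⟩, t⟩.

⟨⟨e, e⟩, t⟩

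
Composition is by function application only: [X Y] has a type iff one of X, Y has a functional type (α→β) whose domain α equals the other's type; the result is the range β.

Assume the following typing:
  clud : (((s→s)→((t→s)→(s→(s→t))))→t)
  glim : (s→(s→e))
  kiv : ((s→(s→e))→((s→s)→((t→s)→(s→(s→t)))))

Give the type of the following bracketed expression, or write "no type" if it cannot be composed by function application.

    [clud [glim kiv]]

[glim kiv]: kiv is ((s→(s→e))→((s→s)→((t→s)→(s→(s→t))))), glim is (s→(s→e)); result ((s→s)→((t→s)→(s→(s→t)))).
[clud [glim kiv]]: clud is (((s→s)→((t→s)→(s→(s→t))))→t), [glim kiv] is ((s→s)→((t→s)→(s→(s→t)))); result t.

t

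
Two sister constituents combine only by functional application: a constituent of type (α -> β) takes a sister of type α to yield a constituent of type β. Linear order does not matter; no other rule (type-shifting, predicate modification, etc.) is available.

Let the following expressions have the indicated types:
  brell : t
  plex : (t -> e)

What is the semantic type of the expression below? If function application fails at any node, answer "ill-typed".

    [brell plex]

[brell plex]: functor plex : (t -> e), argument brell : t; result e.

e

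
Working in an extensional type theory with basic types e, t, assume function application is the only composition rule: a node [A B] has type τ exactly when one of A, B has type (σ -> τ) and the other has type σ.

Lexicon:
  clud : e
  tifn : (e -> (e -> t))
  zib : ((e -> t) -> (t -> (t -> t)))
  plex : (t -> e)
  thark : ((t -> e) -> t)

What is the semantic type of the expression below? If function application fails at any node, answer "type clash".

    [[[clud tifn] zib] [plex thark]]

[clud tifn]: functor tifn : (e -> (e -> t)), argument clud : e; result (e -> t).
[[clud tifn] zib]: functor zib : ((e -> t) -> (t -> (t -> t))), argument [clud tifn] : (e -> t); result (t -> (t -> t)).
[plex thark]: functor thark : ((t -> e) -> t), argument plex : (t -> e); result t.
[[[clud tifn] zib] [plex thark]]: functor [[clud tifn] zib] : (t -> (t -> t)), argument [plex thark] : t; result (t -> t).

(t -> t)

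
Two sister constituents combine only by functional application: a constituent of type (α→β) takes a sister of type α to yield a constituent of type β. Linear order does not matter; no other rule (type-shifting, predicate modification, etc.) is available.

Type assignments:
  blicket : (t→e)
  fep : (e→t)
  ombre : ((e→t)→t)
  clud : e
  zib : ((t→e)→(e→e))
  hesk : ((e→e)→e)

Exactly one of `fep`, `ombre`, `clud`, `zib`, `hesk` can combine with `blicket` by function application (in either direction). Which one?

fep : (e→t) — neither side's domain matches the other.
ombre : ((e→t)→t) — neither side's domain matches the other.
clud : e — neither side's domain matches the other.
zib — combines: zib : ((t→e)→(e→e)) takes blicket : (t→e) as argument, giving (e→e).
hesk : ((e→e)→e) — neither side's domain matches the other.

zib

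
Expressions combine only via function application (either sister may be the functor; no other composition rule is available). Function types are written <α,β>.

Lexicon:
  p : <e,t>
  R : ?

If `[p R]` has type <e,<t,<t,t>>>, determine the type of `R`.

[p R] must have type <e,<t,<t,t>>>. The sister p has type <e,t>; that is not a function onto <e,<t,<t,t>>>, so R must be the functor, of type <<e,t>,<e,<t,<t,t>>>>.

<<e,t>,<e,<t,<t,t>>>>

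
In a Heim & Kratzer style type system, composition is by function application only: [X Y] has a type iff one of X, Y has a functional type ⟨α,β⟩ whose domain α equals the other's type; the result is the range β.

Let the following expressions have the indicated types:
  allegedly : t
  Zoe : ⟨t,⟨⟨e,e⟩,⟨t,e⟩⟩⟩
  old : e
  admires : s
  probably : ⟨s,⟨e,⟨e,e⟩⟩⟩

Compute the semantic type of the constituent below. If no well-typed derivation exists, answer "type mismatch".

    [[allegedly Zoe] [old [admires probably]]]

⟨t,e⟩

[allegedly Zoe]: functor Zoe : ⟨t,⟨⟨e,e⟩,⟨t,e⟩⟩⟩, argument allegedly : t; result ⟨⟨e,e⟩,⟨t,e⟩⟩.
[admires probably]: functor probably : ⟨s,⟨e,⟨e,e⟩⟩⟩, argument admires : s; result ⟨e,⟨e,e⟩⟩.
[old [admires probably]]: functor [admires probably] : ⟨e,⟨e,e⟩⟩, argument old : e; result ⟨e,e⟩.
[[allegedly Zoe] [old [admires probably]]]: functor [allegedly Zoe] : ⟨⟨e,e⟩,⟨t,e⟩⟩, argument [old [admires probably]] : ⟨e,e⟩; result ⟨t,e⟩.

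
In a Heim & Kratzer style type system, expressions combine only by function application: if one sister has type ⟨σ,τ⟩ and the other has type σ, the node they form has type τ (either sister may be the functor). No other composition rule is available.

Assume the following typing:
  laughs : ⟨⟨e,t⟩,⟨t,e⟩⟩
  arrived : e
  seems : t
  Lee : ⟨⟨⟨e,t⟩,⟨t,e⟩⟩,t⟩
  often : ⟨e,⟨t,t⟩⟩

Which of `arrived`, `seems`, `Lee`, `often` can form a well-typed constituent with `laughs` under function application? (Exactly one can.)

Lee

arrived : e — laughs needs ⟨e,t⟩; arrived needs nothing (atomic); neither fits.
seems : t — laughs needs ⟨e,t⟩; seems needs nothing (atomic); neither fits.
Lee — combines: Lee : ⟨⟨⟨e,t⟩,⟨t,e⟩⟩,t⟩ takes laughs : ⟨⟨e,t⟩,⟨t,e⟩⟩ as argument, giving t.
often : ⟨e,⟨t,t⟩⟩ — laughs needs ⟨e,t⟩; often needs e; neither fits.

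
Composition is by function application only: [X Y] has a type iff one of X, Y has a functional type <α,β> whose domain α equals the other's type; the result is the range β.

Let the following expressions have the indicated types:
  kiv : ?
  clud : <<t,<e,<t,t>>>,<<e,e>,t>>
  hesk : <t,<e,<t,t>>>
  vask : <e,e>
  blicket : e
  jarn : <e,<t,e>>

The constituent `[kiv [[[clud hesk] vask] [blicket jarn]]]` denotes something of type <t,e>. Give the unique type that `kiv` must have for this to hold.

For [kiv [[[clud hesk] vask] [blicket jarn]]] to have type <t,e> with [[[clud hesk] vask] [blicket jarn]] of type e, kiv must be the function: kiv : <e,<t,e>>.

<e,<t,e>>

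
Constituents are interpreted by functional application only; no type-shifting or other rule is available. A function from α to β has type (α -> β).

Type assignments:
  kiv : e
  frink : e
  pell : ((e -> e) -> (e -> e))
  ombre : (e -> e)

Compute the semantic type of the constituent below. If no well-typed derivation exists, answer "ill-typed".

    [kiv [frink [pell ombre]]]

ill-typed

At [pell ombre], pell : ((e -> e) -> (e -> e)) takes ombre : (e -> e), giving (e -> e).
At [frink [pell ombre]], [pell ombre] : (e -> e) takes frink : e, giving e.
At [kiv [frink [pell ombre]]]: neither e nor e can take the other as argument; the node is ill-typed.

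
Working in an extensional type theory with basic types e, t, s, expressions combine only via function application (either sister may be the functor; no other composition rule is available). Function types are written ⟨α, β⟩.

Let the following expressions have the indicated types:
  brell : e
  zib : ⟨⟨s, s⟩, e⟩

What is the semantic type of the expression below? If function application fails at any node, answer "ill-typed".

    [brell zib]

ill-typed

[brell zib]: e and ⟨⟨s, s⟩, e⟩ cannot combine by function application — type clash.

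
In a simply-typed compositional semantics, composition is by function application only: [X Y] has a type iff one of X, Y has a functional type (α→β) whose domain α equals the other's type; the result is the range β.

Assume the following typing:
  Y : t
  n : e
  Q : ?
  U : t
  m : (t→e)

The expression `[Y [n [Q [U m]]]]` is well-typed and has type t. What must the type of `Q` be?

(e→(e→(t→t)))

[Y [n [Q [U m]]]] must have type t. The sister Y has type t; that is not a function onto t, so [n [Q [U m]]] must be the functor, of type (t→t).
[n [Q [U m]]] must have type (t→t). The sister n has type e; that is not a function onto (t→t), so [Q [U m]] must be the functor, of type (e→(t→t)).
[Q [U m]] must have type (e→(t→t)). The sister [U m] has type e; that is not a function onto (e→(t→t)), so Q must be the functor, of type (e→(e→(t→t))).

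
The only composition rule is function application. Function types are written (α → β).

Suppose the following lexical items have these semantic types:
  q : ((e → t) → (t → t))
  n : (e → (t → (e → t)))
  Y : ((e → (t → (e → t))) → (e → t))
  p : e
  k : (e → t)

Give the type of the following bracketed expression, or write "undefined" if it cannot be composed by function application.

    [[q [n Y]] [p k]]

[n Y]: ((e → (t → (e → t))) → (e → t)) applied to (e → (t → (e → t))) yields (e → t).
[q [n Y]]: ((e → t) → (t → t)) applied to (e → t) yields (t → t).
[p k]: (e → t) applied to e yields t.
[[q [n Y]] [p k]]: (t → t) applied to t yields t.

t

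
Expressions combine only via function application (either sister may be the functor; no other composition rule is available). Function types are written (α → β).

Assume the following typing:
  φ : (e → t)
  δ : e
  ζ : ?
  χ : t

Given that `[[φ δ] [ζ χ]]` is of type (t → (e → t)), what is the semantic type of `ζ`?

(t → (t → (t → (e → t))))

[[φ δ] [ζ χ]] is required to be (t → (e → t)). [φ δ] : t cannot yield (t → (e → t)) as functor, so [ζ χ] : (t → (t → (e → t))).
[ζ χ] is required to be (t → (t → (e → t))). χ : t cannot yield (t → (t → (e → t))) as functor, so ζ : (t → (t → (t → (e → t)))).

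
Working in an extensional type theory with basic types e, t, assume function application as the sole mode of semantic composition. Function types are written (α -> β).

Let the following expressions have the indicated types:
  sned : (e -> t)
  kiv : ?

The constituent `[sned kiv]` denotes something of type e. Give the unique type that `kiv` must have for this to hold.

At [sned kiv] (required: e): sned is (e -> t), which is not a function with range e; hence kiv is the functor — type ((e -> t) -> e).

((e -> t) -> e)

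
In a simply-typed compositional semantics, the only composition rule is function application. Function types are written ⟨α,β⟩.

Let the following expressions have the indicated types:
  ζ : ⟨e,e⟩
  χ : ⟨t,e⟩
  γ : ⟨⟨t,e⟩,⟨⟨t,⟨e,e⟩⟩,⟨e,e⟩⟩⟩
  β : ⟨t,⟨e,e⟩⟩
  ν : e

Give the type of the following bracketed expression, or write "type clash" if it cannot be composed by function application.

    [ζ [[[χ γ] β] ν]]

[χ γ] — γ of type ⟨⟨t,e⟩,⟨⟨t,⟨e,e⟩⟩,⟨e,e⟩⟩⟩ combines with χ of type ⟨t,e⟩: type ⟨⟨t,⟨e,e⟩⟩,⟨e,e⟩⟩.
[[χ γ] β] — [χ γ] of type ⟨⟨t,⟨e,e⟩⟩,⟨e,e⟩⟩ combines with β of type ⟨t,⟨e,e⟩⟩: type ⟨e,e⟩.
[[[χ γ] β] ν] — [[χ γ] β] of type ⟨e,e⟩ combines with ν of type e: type e.
[ζ [[[χ γ] β] ν]] — ζ of type ⟨e,e⟩ combines with [[[χ γ] β] ν] of type e: type e.

e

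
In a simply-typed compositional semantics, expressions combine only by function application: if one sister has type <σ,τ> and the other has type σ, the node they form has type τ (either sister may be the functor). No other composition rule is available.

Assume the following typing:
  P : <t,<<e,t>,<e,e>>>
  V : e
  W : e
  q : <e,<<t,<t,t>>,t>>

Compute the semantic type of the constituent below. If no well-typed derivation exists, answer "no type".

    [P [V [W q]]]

At [W q], q : <e,<<t,<t,t>>,t>> takes W : e, giving <<t,<t,t>>,t>.
At [V [W q]]: neither e nor <<t,<t,t>>,t> can take the other as argument; the node is ill-typed.

no type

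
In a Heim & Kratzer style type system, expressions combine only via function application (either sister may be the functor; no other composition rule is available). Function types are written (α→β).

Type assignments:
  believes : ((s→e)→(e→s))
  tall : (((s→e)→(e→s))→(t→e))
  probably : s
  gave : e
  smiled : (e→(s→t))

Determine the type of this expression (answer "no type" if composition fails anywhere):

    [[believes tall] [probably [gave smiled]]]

e

[believes tall] — tall of type (((s→e)→(e→s))→(t→e)) combines with believes of type ((s→e)→(e→s)): type (t→e).
[gave smiled] — smiled of type (e→(s→t)) combines with gave of type e: type (s→t).
[probably [gave smiled]] — [gave smiled] of type (s→t) combines with probably of type s: type t.
[[believes tall] [probably [gave smiled]]] — [believes tall] of type (t→e) combines with [probably [gave smiled]] of type t: type e.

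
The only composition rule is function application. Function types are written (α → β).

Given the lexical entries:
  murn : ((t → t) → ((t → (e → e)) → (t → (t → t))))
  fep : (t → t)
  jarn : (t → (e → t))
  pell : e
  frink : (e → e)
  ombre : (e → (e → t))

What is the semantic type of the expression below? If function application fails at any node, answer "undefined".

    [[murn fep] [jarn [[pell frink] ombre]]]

undefined

[murn fep] — murn of type ((t → t) → ((t → (e → e)) → (t → (t → t)))) combines with fep of type (t → t): type ((t → (e → e)) → (t → (t → t))).
[pell frink] — frink of type (e → e) combines with pell of type e: type e.
[[pell frink] ombre] — ombre of type (e → (e → t)) combines with [pell frink] of type e: type (e → t).
[jarn [[pell frink] ombre]]: (t → (e → t)) with (e → t) — neither is a function whose domain matches the other; composition fails here.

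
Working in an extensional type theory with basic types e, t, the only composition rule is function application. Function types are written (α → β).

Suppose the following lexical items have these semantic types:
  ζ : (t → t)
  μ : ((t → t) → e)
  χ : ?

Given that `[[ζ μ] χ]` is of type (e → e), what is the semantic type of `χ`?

For [[ζ μ] χ] to have type (e → e) with [ζ μ] of type e, χ must be the function: χ : (e → (e → e)).

(e → (e → e))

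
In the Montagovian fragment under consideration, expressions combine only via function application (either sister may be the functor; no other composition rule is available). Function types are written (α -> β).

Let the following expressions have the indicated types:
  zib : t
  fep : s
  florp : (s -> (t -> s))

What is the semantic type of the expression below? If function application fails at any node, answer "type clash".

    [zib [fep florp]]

s

[fep florp]: florp is (s -> (t -> s)), fep is s; result (t -> s).
[zib [fep florp]]: [fep florp] is (t -> s), zib is t; result s.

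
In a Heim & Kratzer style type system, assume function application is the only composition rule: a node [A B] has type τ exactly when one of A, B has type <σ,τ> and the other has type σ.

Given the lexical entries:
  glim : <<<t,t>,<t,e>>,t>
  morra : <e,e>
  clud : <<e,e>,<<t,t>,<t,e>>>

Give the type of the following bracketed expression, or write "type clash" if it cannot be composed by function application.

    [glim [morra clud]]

At [morra clud], clud : <<e,e>,<<t,t>,<t,e>>> takes morra : <e,e>, giving <<t,t>,<t,e>>.
At [glim [morra clud]], glim : <<<t,t>,<t,e>>,t> takes [morra clud] : <<t,t>,<t,e>>, giving t.

t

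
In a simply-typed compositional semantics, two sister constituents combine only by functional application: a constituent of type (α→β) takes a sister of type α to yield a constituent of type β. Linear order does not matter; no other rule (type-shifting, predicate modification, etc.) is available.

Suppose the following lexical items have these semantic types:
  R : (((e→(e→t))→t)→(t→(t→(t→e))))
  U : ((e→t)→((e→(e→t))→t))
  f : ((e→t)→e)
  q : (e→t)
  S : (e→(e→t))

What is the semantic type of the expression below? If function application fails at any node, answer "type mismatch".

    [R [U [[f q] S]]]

[f q]: functor f : ((e→t)→e), argument q : (e→t); result e.
[[f q] S]: functor S : (e→(e→t)), argument [f q] : e; result (e→t).
[U [[f q] S]]: functor U : ((e→t)→((e→(e→t))→t)), argument [[f q] S] : (e→t); result ((e→(e→t))→t).
[R [U [[f q] S]]]: functor R : (((e→(e→t))→t)→(t→(t→(t→e)))), argument [U [[f q] S]] : ((e→(e→t))→t); result (t→(t→(t→e))).

(t→(t→(t→e)))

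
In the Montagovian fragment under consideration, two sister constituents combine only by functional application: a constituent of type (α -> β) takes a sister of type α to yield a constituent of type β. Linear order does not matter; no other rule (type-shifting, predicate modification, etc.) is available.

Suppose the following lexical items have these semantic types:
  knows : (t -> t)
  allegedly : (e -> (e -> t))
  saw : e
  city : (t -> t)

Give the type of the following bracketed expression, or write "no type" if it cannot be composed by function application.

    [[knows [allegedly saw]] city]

no type

At [allegedly saw], allegedly : (e -> (e -> t)) takes saw : e, giving (e -> t).
[knows [allegedly saw]]: (t -> t) and (e -> t) cannot combine by function application — type clash.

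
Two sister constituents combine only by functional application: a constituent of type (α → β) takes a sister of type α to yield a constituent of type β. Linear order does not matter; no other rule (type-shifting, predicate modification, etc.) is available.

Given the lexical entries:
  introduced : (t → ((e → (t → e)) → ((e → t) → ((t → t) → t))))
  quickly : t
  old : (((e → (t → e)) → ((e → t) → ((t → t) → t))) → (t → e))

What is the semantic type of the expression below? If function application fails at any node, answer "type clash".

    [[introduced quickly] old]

(t → e)

[introduced quickly]: functor introduced : (t → ((e → (t → e)) → ((e → t) → ((t → t) → t)))), argument quickly : t; result ((e → (t → e)) → ((e → t) → ((t → t) → t))).
[[introduced quickly] old]: functor old : (((e → (t → e)) → ((e → t) → ((t → t) → t))) → (t → e)), argument [introduced quickly] : ((e → (t → e)) → ((e → t) → ((t → t) → t))); result (t → e).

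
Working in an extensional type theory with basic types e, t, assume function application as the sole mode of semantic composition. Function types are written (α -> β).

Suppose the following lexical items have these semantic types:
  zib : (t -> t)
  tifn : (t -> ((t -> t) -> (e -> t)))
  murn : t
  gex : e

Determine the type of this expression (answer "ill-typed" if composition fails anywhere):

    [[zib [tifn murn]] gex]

At [tifn murn], tifn : (t -> ((t -> t) -> (e -> t))) takes murn : t, giving ((t -> t) -> (e -> t)).
At [zib [tifn murn]], [tifn murn] : ((t -> t) -> (e -> t)) takes zib : (t -> t), giving (e -> t).
At [[zib [tifn murn]] gex], [zib [tifn murn]] : (e -> t) takes gex : e, giving t.

t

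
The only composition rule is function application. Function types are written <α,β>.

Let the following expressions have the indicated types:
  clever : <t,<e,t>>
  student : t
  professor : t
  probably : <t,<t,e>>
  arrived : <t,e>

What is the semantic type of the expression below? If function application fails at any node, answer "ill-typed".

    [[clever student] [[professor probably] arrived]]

[clever student]: clever is <t,<e,t>>, student is t; result <e,t>.
[professor probably]: probably is <t,<t,e>>, professor is t; result <t,e>.
[[professor probably] arrived]: <t,e> with <t,e> — neither is a function whose domain matches the other; composition fails here.

ill-typed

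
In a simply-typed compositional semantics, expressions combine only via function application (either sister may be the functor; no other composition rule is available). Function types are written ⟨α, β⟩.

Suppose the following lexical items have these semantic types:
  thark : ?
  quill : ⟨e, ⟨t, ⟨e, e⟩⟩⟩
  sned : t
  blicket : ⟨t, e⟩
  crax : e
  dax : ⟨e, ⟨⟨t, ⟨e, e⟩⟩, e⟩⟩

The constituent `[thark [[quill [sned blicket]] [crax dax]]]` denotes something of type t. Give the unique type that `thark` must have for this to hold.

⟨e, t⟩

At [thark [[quill [sned blicket]] [crax dax]]] (required: t): [[quill [sned blicket]] [crax dax]] is e, which is not a function with range t; hence thark is the functor — type ⟨e, t⟩.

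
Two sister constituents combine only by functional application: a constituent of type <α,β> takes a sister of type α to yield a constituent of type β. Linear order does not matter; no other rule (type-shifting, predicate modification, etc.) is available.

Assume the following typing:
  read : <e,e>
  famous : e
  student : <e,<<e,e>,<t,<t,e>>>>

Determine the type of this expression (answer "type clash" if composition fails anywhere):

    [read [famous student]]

[famous student]: functor student : <e,<<e,e>,<t,<t,e>>>>, argument famous : e; result <<e,e>,<t,<t,e>>>.
[read [famous student]]: functor [famous student] : <<e,e>,<t,<t,e>>>, argument read : <e,e>; result <t,<t,e>>.

<t,<t,e>>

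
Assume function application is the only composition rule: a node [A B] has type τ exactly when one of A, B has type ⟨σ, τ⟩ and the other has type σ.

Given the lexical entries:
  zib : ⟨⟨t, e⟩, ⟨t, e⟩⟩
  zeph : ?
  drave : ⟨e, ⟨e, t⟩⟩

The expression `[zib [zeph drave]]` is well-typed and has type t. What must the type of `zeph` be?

[zib [zeph drave]] is required to be t. zib : ⟨⟨t, e⟩, ⟨t, e⟩⟩ cannot yield t as functor, so [zeph drave] : ⟨⟨⟨t, e⟩, ⟨t, e⟩⟩, t⟩.
[zeph drave] is required to be ⟨⟨⟨t, e⟩, ⟨t, e⟩⟩, t⟩. drave : ⟨e, ⟨e, t⟩⟩ cannot yield ⟨⟨⟨t, e⟩, ⟨t, e⟩⟩, t⟩ as functor, so zeph : ⟨⟨e, ⟨e, t⟩⟩, ⟨⟨⟨t, e⟩, ⟨t, e⟩⟩, t⟩⟩.

⟨⟨e, ⟨e, t⟩⟩, ⟨⟨⟨t, e⟩, ⟨t, e⟩⟩, t⟩⟩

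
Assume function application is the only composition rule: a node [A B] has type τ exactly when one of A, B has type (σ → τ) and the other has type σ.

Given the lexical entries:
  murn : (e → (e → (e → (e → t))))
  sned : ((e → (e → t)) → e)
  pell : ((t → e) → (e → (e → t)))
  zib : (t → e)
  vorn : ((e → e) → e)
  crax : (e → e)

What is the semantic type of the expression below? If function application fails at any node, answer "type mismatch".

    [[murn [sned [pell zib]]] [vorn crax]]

(e → (e → t))

At [pell zib], pell : ((t → e) → (e → (e → t))) takes zib : (t → e), giving (e → (e → t)).
At [sned [pell zib]], sned : ((e → (e → t)) → e) takes [pell zib] : (e → (e → t)), giving e.
At [murn [sned [pell zib]]], murn : (e → (e → (e → (e → t)))) takes [sned [pell zib]] : e, giving (e → (e → (e → t))).
At [vorn crax], vorn : ((e → e) → e) takes crax : (e → e), giving e.
At [[murn [sned [pell zib]]] [vorn crax]], [murn [sned [pell zib]]] : (e → (e → (e → t))) takes [vorn crax] : e, giving (e → (e → t)).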